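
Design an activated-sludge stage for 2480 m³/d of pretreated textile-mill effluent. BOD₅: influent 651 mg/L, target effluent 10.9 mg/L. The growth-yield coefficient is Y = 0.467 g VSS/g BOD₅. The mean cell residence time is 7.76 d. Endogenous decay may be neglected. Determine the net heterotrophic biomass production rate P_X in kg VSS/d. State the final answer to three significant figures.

Since k_d ≈ 0, Y_obs = Y = 0.467 g VSS/g BOD₅.
ΔS = 651 − 10.9 = 640.1 mg/L, so the substrate removal rate is 2480 × 640.1/1000 = 1587 kg BOD₅/d.
So the net sludge growth is P_X = 0.4670 × 1587 = 741.3 kg VSS/d.

P_X ≈ 741 kg VSS/d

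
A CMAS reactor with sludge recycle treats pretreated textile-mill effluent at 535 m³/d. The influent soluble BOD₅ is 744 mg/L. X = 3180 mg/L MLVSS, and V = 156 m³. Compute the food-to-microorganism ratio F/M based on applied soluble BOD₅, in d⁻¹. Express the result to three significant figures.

F/M ≈ 0.802 d⁻¹

F/M = Q·S₀ / (V·X) = 535 × 744 / (156.0 × 3180) = 0.8024 g soluble BOD₅·(g VSS·d)⁻¹.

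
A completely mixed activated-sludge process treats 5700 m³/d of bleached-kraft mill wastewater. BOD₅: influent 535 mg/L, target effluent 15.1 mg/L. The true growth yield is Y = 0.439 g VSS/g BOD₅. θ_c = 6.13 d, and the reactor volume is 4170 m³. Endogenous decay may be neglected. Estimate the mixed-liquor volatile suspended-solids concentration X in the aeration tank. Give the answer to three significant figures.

From V·X = Y·Q·(S₀ − S)·θ_c (decay neglected): X = 0.439 × 5700 × (535 − 15.1) × 6.13 / 4170 = 1912 mg/L.

X ≈ 1910 mg/L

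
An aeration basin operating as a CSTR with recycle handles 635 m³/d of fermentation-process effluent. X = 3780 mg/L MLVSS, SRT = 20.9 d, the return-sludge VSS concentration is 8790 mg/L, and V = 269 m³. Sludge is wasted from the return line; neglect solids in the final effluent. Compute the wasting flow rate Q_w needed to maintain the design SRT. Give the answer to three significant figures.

Wasting from the return line (neglecting effluent solids): Q_w = V·X / (θ_c·X_r) = 269.0 × 3780 / (20.9 × 8790) = 5.535 m³/d.

Q_w ≈ 5.53 m³/d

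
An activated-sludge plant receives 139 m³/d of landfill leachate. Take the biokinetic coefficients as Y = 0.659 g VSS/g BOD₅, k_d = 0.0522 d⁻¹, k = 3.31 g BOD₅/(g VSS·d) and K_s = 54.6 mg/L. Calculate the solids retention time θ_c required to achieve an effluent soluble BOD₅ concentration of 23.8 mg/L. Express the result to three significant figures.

θ_c ≈ 1.64 d

At the target effluent, Y k S/(K_s+S) = 0.659×3.31×23.8/78.40 = 0.6622 d⁻¹.
Then 1/θ_c = μ − k_d = 0.6622 − 0.0522 = 0.6100 d⁻¹, giving θ_c = 1.639 d.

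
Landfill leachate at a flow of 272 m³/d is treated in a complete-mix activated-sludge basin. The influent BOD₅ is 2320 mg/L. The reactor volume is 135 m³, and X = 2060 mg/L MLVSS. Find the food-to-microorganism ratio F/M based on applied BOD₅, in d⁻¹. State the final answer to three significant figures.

Food-to-microorganism ratio F/M = Q S₀ / (V X) = 272 × 2320 / (135.0 × 2060) = 2.269 d⁻¹.

F/M ≈ 2.27 d⁻¹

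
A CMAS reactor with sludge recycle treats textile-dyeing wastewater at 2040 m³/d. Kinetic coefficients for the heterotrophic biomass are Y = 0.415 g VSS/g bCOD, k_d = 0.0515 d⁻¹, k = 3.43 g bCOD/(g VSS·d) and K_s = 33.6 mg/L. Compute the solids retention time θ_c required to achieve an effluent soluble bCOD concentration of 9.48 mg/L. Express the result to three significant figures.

Specific growth rate at S = 9.48 mg/L: μ = YkS/(K_s+S) = 0.415·3.43·9.48/(33.6+9.48) = 0.3132 d⁻¹.
1/θ_c = 0.3132 − 0.0515 = 0.2617 d⁻¹, so θ_c = 3.821 d.

θ_c ≈ 3.82 d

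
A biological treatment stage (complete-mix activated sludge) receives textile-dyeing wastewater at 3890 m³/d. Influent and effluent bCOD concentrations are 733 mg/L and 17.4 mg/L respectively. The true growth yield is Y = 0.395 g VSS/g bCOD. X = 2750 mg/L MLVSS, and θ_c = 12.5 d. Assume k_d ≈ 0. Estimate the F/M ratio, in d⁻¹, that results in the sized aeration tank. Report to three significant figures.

F/M ≈ 0.207 d⁻¹

V·X = Y·Q·ΔS·θ_c gives V = 0.395 × 3890 × (733 − 17.4) × 12.5 / 2750 = 4998 m³.
F/M = Q·S₀ / (V·X) = 3890 × 733 / (4998 × 2750) = 0.2075 g bCOD·(g VSS·d)⁻¹.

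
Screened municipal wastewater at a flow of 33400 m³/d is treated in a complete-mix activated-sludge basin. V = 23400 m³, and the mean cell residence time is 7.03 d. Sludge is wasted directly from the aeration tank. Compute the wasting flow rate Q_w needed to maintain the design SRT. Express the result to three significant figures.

Q_w ≈ 3330 m³/d

For wasting at MLVSS concentration, Q_w = V/θ_c = 23400/7.03 = 3329 m³/d.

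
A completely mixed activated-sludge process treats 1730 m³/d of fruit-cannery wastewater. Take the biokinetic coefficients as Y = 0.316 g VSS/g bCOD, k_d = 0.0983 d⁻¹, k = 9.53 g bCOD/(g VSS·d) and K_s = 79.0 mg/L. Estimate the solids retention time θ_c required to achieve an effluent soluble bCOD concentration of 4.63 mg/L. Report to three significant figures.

At the target effluent, Y k S/(K_s+S) = 0.316×9.53×4.63/83.63 = 0.1667 d⁻¹.
1/θ_c = 0.1667 − 0.0983 = 0.06842 d⁻¹, so θ_c = 14.61 d.

θ_c ≈ 14.6 d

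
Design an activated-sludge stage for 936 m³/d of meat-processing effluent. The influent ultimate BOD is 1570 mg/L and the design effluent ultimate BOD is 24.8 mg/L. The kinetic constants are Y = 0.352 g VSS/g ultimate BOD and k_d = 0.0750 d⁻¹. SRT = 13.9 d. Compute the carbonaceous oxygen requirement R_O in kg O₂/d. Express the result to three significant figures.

R_O ≈ 1090 kg O₂/d

The observed yield is Y_obs = Y/(1 + k_d·θ_c) = 0.352 / (1 + 0.0750 × 13.9) = 0.352 / 2.042 = 0.1723 g VSS per g ultimate BOD removed.
Mass of ultimate BOD removed per day: Q(S₀ − S) = 936 × 1545 g/m³ = 1446 kg/d.
Net sludge production P_X = 0.1723 × 1446 = 249.3 kg VSS/d.
Carbonaceous O₂ demand = substrate oxidised − cell-mass equivalent = 1446 − 1.42 × 249.3 = 1092 kg O₂/d.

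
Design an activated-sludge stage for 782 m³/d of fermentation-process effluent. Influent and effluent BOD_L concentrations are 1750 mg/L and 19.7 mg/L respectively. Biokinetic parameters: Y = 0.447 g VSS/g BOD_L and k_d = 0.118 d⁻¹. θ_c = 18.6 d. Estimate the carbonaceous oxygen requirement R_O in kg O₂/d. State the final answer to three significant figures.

Y_obs = Y / (1 + k_d θ_c) = 0.447 / (1 + 0.118 × 18.6) = 0.447 / 3.195 = 0.1399.
Q·(S₀ − S) = 782 × (1750 − 19.7) × 10⁻³ = 1353 kg/d removed.
Net sludge production P_X = 0.1399 × 1353 = 189.3 kg VSS/d.
Carbonaceous O₂ demand = substrate oxidised − cell-mass equivalent = 1353 − 1.42 × 189.3 = 1084 kg O₂/d.

R_O ≈ 1080 kg O₂/d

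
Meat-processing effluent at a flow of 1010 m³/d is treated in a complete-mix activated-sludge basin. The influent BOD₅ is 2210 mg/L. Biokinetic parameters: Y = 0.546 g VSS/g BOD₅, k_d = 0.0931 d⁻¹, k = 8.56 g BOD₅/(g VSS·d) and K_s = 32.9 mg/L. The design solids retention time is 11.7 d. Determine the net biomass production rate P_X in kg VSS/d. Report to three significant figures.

From the Monod/SRT balance for a CMAS, S = K_s·(1+k_d θ_c)/[θ_c·(Y k − k_d) − 1] = 32.9 × (1 + 0.0931 × 11.7) / [11.7 × (0.546 × 8.56 − 0.0931) − 1] = 68.74 / 52.59 = 1.307 mg/L.
Observed yield with endogenous decay: Y_obs = Y / (1 + k_d·θ_c) = 0.546 / (1 + 0.0931 × 11.7) = 0.546 / 2.089 = 0.2613 g VSS/g BOD₅.
Q·(S₀ − S) = 1010 × (2210 − 1.31) × 10⁻³ = 2231 kg/d removed.
Biomass produced: P_X = Y_obs·Q·ΔS = 0.2613 × 2231 ≈ 583.0 kg VSS/d.

P_X ≈ 583 kg VSS/d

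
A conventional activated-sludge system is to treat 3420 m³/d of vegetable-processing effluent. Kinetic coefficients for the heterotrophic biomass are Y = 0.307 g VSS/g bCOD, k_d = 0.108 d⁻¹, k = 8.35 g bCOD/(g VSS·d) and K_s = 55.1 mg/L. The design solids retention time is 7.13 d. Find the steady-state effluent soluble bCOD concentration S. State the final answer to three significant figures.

Effluent substrate depends only on kinetics and SRT: S = K_s(1 + k_d θ_c) / [θ_c(Yk − k_d) − 1] = 55.1 × (1 + 0.108 × 7.13) / [7.13 × (0.307 × 8.35 − 0.108) − 1] = 97.53 / 16.51 = 5.908 mg/L.

S ≈ 5.91 mg/L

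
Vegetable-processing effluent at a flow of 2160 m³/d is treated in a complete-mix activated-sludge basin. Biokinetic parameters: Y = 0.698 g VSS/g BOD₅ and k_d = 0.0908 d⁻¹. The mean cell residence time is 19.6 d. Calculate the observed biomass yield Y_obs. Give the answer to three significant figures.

Observed yield with endogenous decay: Y_obs = Y / (1 + k_d·θ_c) = 0.698 / (1 + 0.0908 × 19.6) = 0.698 / 2.780 = 0.2511 g VSS/g BOD₅.

Y_obs ≈ 0.251 g VSS/g BOD₅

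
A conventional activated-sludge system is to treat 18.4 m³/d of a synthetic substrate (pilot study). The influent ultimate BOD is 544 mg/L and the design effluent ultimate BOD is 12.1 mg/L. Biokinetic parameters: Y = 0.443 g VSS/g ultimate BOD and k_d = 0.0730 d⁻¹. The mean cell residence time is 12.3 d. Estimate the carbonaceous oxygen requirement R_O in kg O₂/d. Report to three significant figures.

Y_obs = Y / (1 + k_d θ_c) = 0.443 / (1 + 0.0730 × 12.3) = 0.443 / 1.898 = 0.2334.
ΔS = 544 − 12.1 = 531.9 mg/L, so the substrate removal rate is 18.4 × 531.9/1000 = 9.787 kg ultimate BOD/d.
P_X = Y_obs·Q·(S₀ − S) = 0.2334 × 9.787 = 2.284 kg VSS/d.
R_O = Q·ΔS − 1.42 P_X = 9.787 − 3.244 = 6.543 kg O₂/d.

R_O ≈ 6.54 kg O₂/d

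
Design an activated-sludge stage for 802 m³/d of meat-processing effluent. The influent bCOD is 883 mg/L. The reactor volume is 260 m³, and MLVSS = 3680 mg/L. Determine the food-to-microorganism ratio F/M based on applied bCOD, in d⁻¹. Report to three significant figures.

F/M = applied load / biomass = Q·S₀/(V·X) = 802 × 883 / (260.0 × 3680) = 0.7401 d⁻¹.

F/M ≈ 0.740 d⁻¹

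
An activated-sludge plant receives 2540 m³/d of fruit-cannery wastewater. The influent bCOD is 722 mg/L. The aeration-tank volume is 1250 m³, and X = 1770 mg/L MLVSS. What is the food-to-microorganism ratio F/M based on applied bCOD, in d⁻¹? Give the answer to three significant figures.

F/M ≈ 0.829 d⁻¹

Food-to-microorganism ratio F/M = Q S₀ / (V X) = 2540 × 722 / (1250 × 1770) = 0.8289 d⁻¹.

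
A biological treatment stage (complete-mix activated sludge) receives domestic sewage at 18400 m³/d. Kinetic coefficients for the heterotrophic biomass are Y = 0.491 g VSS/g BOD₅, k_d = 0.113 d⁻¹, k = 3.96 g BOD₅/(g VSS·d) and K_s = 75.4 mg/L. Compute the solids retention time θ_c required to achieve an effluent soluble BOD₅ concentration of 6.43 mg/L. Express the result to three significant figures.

θ_c ≈ 25.1 d

Specific growth rate at S = 6.43 mg/L: μ = YkS/(K_s+S) = 0.491·3.96·6.43/(75.4+6.43) = 0.1528 d⁻¹.
1/θ_c = 0.1528 − 0.113 = 0.03978 d⁻¹, so θ_c = 25.14 d.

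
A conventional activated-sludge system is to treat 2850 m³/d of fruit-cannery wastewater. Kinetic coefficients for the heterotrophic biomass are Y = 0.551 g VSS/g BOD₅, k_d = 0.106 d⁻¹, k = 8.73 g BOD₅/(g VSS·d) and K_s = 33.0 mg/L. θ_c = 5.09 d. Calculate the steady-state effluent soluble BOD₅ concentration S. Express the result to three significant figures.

S ≈ 2.21 mg/L

Effluent substrate depends only on kinetics and SRT: S = K_s(1 + k_d θ_c) / [θ_c(Yk − k_d) − 1] = 33.0 × (1 + 0.106 × 5.09) / [5.09 × (0.551 × 8.73 − 0.106) − 1] = 50.80 / 22.94 = 2.214 mg/L.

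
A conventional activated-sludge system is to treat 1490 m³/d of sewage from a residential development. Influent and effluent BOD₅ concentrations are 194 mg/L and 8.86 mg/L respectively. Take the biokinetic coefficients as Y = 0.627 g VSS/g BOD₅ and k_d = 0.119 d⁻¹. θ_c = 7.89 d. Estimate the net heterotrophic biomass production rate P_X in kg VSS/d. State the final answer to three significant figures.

P_X ≈ 89.2 kg VSS/d

The observed yield is Y_obs = Y/(1 + k_d·θ_c) = 0.627 / (1 + 0.119 × 7.89) = 0.627 / 1.939 = 0.3234 g VSS per g BOD₅ removed.
Q·(S₀ − S) = 1490 × (194 − 8.86) × 10⁻³ = 275.9 kg/d removed.
Biomass produced: P_X = Y_obs·Q·ΔS = 0.3234 × 275.9 ≈ 89.21 kg VSS/d.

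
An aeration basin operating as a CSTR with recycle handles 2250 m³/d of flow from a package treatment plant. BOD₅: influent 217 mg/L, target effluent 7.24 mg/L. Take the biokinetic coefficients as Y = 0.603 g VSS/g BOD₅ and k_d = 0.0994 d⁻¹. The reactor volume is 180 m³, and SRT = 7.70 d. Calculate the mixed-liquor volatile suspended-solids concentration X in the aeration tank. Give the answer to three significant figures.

X ≈ 6900 mg/L

From V·X·(1 + k_d·θ_c) = Y·Q·(S₀ − S)·θ_c: X = 0.603 × 2250 × (217 − 7.24) × 7.70 / [180 × (1 + 0.0994 × 7.70)] = 6896 mg/L.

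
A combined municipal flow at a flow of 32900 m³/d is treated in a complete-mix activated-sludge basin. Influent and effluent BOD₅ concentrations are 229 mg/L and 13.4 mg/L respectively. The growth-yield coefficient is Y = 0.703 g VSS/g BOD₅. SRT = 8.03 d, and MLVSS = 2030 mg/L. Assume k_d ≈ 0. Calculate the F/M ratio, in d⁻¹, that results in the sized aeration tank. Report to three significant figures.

F/M ≈ 0.188 d⁻¹

Biomass mass balance (decay neglected): V·X = Y·Q·(S₀ − S)·θ_c, so V = 0.703 × 32900 × (229 − 13.4) × 8.03 / 2030 = 19725 m³.
F/M = Q·S₀ / (V·X) = 32900 × 229 / (19725 × 2030) = 0.1882 g BOD₅·(g VSS·d)⁻¹.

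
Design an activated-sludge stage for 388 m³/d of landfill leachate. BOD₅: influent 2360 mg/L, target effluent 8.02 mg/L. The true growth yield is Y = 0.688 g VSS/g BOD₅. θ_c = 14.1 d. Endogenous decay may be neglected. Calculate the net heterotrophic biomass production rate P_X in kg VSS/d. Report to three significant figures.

P_X ≈ 628 kg VSS/d

Since k_d ≈ 0, Y_obs = Y = 0.688 g VSS/g BOD₅.
Q·(S₀ − S) = 388 × (2360 − 8.02) × 10⁻³ = 912.6 kg/d removed.
Net biomass production P_X = Y_obs × Q·(S₀ − S) = 0.6880 × 912.6 = 627.8 kg VSS/d.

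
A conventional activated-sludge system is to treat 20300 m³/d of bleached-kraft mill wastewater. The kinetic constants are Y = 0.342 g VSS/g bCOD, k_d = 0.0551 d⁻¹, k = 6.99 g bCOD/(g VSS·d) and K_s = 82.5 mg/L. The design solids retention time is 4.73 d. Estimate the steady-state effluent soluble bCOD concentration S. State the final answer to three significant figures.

S ≈ 10.4 mg/L

For a completely mixed reactor with recycle the Lawrence–McCarty relation gives S = K_s·(1 + k_d·θ_c) / [θ_c·(Y·k − k_d) − 1] = 82.5 × (1 + 0.0551 × 4.73) / [4.73 × (0.342 × 6.99 − 0.0551) − 1] = 104.0 / 10.05 = 10.35 mg/L.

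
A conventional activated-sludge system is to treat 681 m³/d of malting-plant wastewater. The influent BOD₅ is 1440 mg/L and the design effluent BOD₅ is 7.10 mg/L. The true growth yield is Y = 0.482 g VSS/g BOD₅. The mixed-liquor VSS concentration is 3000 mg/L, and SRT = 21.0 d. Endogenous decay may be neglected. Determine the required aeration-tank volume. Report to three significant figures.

V ≈ 3290 m³

V·X = Y·Q·ΔS·θ_c gives V = 0.482 × 681 × (1440 − 7.10) × 21.0 / 3000 = 3292 m³.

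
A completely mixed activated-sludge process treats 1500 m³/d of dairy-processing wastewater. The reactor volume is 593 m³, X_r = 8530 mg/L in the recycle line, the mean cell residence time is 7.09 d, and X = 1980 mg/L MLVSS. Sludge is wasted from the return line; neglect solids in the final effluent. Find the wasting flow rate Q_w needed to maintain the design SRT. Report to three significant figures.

Q_w ≈ 19.4 m³/d

θ_c = V·X/(Q_w·X_r) when wasting from the recycle, so Q_w = V·X/(θ_c·X_r) = 593.0 × 1980 / (7.09 × 8530) = 19.41 m³/d.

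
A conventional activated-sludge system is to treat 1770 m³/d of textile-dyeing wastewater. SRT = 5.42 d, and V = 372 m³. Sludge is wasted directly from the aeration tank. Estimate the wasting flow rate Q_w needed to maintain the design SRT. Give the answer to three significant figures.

Q_w ≈ 68.6 m³/d

With mixed-liquor wasting, θ_c = V/Q_w, so Q_w = V/θ_c = 372.0/5.42 = 68.63 m³/d.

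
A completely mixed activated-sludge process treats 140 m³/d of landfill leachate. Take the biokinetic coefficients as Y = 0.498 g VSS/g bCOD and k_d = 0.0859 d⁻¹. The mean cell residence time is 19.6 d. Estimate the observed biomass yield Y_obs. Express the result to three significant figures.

Y_obs ≈ 0.186 g VSS/g bCOD

The observed yield is Y_obs = Y/(1 + k_d·θ_c) = 0.498 / (1 + 0.0859 × 19.6) = 0.498 / 2.684 = 0.1856 g VSS per g bCOD removed.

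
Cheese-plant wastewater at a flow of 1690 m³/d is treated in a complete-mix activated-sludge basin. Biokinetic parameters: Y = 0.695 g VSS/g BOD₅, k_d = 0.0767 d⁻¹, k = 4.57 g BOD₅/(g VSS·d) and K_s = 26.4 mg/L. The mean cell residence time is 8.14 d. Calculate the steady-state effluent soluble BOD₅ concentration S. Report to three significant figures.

S ≈ 1.77 mg/L

Effluent substrate depends only on kinetics and SRT: S = K_s(1 + k_d θ_c) / [θ_c(Yk − k_d) − 1] = 26.4 × (1 + 0.0767 × 8.14) / [8.14 × (0.695 × 4.57 − 0.0767) − 1] = 42.88 / 24.23 = 1.770 mg/L.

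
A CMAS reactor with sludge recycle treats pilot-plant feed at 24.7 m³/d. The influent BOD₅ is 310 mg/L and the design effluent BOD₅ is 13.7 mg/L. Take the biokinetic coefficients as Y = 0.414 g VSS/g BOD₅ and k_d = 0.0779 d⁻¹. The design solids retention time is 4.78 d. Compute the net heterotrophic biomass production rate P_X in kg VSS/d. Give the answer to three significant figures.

P_X ≈ 2.21 kg VSS/d

Y_obs = Y / (1 + k_d θ_c) = 0.414 / (1 + 0.0779 × 4.78) = 0.414 / 1.372 = 0.3017.
Q·(S₀ − S) = 24.7 × (310 − 13.7) × 10⁻³ = 7.319 kg/d removed.
Biomass produced: P_X = Y_obs·Q·ΔS = 0.3017 × 7.319 ≈ 2.208 kg VSS/d.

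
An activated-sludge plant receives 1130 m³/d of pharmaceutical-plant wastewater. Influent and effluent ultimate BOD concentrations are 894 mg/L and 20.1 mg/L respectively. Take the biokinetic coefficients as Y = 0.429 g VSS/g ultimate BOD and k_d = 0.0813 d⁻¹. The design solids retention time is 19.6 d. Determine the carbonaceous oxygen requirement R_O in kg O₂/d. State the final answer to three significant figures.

Observed yield with endogenous decay: Y_obs = Y / (1 + k_d·θ_c) = 0.429 / (1 + 0.0813 × 19.6) = 0.429 / 2.593 = 0.1654 g VSS/g ultimate BOD.
Substrate removed = Q·(S₀ − S) = 1130 m³/d × (894 − 20.1) g/m³ = 9.88×10^5 g/d = 987.5 kg/d.
P_X = Y_obs·Q·(S₀ − S) = 0.1654 × 987.5 = 163.3 kg VSS/d.
R_O = Q·(S₀ − S) − 1.42·P_X = 987.5 − 1.42 × 163.3 = 755.6 kg O₂/d.

R_O ≈ 756 kg O₂/d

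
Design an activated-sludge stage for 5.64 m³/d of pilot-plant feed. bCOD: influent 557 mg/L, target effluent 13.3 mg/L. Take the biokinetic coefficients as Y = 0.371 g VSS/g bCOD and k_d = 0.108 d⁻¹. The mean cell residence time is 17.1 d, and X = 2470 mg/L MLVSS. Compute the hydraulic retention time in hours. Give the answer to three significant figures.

τ ≈ 11.8 h

From the SRT design equation V = Y Q (S₀−S) θ_c / [X (1 + k_d θ_c)] = 0.371 × 5.64 × (557 − 13.3) × 17.1 / [2470 × (1 + 0.108 × 17.1)] = 1.95×10^4 / 7032 = 2.767 m³.
τ = V/Q = 2.767/5.64 = 0.4905 d, or 11.77 h.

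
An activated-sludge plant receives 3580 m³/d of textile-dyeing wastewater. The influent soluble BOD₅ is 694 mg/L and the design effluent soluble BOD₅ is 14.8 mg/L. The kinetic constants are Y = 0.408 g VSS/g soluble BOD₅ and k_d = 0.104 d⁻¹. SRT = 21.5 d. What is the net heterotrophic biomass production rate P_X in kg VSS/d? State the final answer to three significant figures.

P_X ≈ 307 kg VSS/d

Observed yield with endogenous decay: Y_obs = Y / (1 + k_d·θ_c) = 0.408 / (1 + 0.104 × 21.5) = 0.408 / 3.236 = 0.1261 g VSS/g soluble BOD₅.
Substrate removed = Q·(S₀ − S) = 3580 m³/d × (694 − 14.8) g/m³ = 2.43×10^6 g/d = 2432 kg/d.
So the net sludge growth is P_X = 0.1261 × 2432 = 306.6 kg VSS/d.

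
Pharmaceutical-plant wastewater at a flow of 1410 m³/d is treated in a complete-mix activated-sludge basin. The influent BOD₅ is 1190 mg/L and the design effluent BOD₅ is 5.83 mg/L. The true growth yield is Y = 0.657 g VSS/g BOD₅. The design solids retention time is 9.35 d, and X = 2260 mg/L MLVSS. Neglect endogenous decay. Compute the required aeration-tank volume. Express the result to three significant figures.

V ≈ 4540 m³

V·X = Y·Q·ΔS·θ_c gives V = 0.657 × 1410 × (1190 − 5.83) × 9.35 / 2260 = 4538 m³.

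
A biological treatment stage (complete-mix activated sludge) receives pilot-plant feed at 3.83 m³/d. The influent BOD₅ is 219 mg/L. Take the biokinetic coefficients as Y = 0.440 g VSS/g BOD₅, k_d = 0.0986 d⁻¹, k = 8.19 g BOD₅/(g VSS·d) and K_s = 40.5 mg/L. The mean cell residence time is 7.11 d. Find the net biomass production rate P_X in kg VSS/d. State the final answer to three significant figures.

From the Monod/SRT balance for a CMAS, S = K_s·(1+k_d θ_c)/[θ_c·(Y k − k_d) − 1] = 40.5 × (1 + 0.0986 × 7.11) / [7.11 × (0.440 × 8.19 − 0.0986) − 1] = 68.89 / 23.92 = 2.880 mg/L.
Correct the yield for decay: Y_obs = Y/(1 + k_d θ_c) = 0.440 / (1 + 0.0986 × 7.11) = 0.440 / 1.701 = 0.2587.
Q·(S₀ − S) = 3.83 × (219 − 2.88) × 10⁻³ = 0.8277 kg/d removed.
Biomass produced: P_X = Y_obs·Q·ΔS = 0.2587 × 0.8277 ≈ 0.2141 kg VSS/d.

P_X ≈ 0.214 kg VSS/d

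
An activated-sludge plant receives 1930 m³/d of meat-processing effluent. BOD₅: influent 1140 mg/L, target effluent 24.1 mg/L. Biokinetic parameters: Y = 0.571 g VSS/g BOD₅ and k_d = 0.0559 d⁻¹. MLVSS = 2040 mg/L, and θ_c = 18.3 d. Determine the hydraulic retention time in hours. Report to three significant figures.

Steady-state biomass mass balance: V·X·(1 + k_d·θ_c) = Y·Q·(S₀ − S)·θ_c, so V = 0.571 × 1930 × (1140 − 24.1) × 18.3 / [2040 × (1 + 0.0559 × 18.3)] = 2.25×10^7 / 4127 = 5453 m³.
HRT = V/Q = 5453 m³ / 1930 m³·d⁻¹ = 2.825 d × 24 = 67.81 h.

τ ≈ 67.8 h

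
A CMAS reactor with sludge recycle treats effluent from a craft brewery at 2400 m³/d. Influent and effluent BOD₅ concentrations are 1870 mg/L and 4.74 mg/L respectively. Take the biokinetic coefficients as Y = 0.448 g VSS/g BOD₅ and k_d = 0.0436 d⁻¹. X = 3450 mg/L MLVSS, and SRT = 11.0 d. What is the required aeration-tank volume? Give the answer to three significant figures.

V ≈ 4320 m³

From the SRT design equation V = Y Q (S₀−S) θ_c / [X (1 + k_d θ_c)] = 0.448 × 2400 × (1870 − 4.74) × 11.0 / [3450 × (1 + 0.0436 × 11.0)] = 2.21×10^7 / 5105 = 4322 m³.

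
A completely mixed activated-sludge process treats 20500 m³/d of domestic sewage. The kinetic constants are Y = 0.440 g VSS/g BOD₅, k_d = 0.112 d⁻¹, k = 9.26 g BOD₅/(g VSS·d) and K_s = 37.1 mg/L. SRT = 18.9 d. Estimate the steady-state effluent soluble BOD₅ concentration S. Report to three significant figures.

Effluent substrate depends only on kinetics and SRT: S = K_s(1 + k_d θ_c) / [θ_c(Yk − k_d) − 1] = 37.1 × (1 + 0.112 × 18.9) / [18.9 × (0.440 × 9.26 − 0.112) − 1] = 115.6 / 73.89 = 1.565 mg/L.

S ≈ 1.56 mg/L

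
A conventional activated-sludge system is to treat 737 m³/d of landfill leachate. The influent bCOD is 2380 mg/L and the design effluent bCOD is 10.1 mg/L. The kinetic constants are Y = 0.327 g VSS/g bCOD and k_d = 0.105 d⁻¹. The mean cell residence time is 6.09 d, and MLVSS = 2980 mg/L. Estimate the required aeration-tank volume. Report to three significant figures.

V ≈ 712 m³

Rearranging the biomass balance for a CMAS with decay, V = Y·Q·ΔS·θ_c / [X·(1+k_d θ_c)] = 0.327 × 737 × (2380 − 10.1) × 6.09 / [2980 × (1 + 0.105 × 6.09)] = 3.48×10^6 / 4886 = 711.9 m³.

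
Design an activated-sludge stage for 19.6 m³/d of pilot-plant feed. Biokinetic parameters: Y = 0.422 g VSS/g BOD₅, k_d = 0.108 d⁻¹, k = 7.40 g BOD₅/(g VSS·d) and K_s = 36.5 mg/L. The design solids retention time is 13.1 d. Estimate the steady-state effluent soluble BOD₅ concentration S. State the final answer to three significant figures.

Effluent substrate depends only on kinetics and SRT: S = K_s(1 + k_d θ_c) / [θ_c(Yk − k_d) − 1] = 36.5 × (1 + 0.108 × 13.1) / [13.1 × (0.422 × 7.40 − 0.108) − 1] = 88.14 / 38.49 = 2.290 mg/L.

S ≈ 2.29 mg/L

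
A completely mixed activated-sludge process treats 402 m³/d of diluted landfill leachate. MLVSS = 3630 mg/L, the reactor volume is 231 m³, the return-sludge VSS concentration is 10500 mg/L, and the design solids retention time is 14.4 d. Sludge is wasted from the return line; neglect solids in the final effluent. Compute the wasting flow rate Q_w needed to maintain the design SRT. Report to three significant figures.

Q_w = (V·X)/(θ_c X_r) = 231.0 × 3630 / (14.4 × 10500) = 5.546 m³/d.

Q_w ≈ 5.55 m³/d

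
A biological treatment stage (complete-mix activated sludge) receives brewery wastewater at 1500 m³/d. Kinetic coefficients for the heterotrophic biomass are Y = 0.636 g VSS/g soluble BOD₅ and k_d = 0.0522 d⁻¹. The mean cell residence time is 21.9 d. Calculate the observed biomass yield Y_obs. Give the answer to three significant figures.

Y_obs ≈ 0.297 g VSS/g soluble BOD₅

Y_obs = Y / (1 + k_d θ_c) = 0.636 / (1 + 0.0522 × 21.9) = 0.636 / 2.143 = 0.2968.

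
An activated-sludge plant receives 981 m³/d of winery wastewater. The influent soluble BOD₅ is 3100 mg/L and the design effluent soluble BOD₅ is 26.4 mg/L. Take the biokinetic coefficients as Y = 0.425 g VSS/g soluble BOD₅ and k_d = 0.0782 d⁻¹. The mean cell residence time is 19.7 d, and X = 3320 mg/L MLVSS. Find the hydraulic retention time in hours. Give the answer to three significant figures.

τ ≈ 73.2 h

From the SRT design equation V = Y Q (S₀−S) θ_c / [X (1 + k_d θ_c)] = 0.425 × 981 × (3100 − 26.4) × 19.7 / [3320 × (1 + 0.0782 × 19.7)] = 2.52×10^7 / 8435 = 2993 m³.
τ = V/Q = 2993/981 = 3.051 d, or 73.22 h.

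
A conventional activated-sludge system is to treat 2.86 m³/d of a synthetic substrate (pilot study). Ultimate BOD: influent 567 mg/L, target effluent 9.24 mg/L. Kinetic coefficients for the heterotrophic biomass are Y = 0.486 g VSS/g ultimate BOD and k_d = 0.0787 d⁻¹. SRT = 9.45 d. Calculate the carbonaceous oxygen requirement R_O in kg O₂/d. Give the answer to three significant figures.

R_O ≈ 0.964 kg O₂/d

The observed yield is Y_obs = Y/(1 + k_d·θ_c) = 0.486 / (1 + 0.0787 × 9.45) = 0.486 / 1.744 = 0.2787 g VSS per g ultimate BOD removed.
Substrate removed = Q·(S₀ − S) = 2.86 m³/d × (567 − 9.24) g/m³ = 1.6×10^3 g/d = 1.595 kg/d.
Net sludge production P_X = 0.2787 × 1.595 = 0.4446 kg VSS/d.
R_O = Q·(S₀ − S) − 1.42·P_X = 1.595 − 1.42 × 0.4446 = 0.9639 kg O₂/d.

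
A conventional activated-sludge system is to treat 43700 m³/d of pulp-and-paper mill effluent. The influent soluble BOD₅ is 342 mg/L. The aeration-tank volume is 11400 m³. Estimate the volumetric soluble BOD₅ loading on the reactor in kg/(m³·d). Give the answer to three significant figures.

L_v ≈ 1.31 kg soluble BOD₅/(m³·d)

L_v = Q S₀ / V = 43700 × 342 × 10⁻³ / 11400 = 1.311 kg/(m³·d).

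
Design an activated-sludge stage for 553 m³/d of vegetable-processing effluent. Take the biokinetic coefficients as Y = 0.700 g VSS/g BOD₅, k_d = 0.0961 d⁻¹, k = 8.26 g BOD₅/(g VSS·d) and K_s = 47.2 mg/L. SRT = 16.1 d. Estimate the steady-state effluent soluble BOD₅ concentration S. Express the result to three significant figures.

From the Monod/SRT balance for a CMAS, S = K_s·(1+k_d θ_c)/[θ_c·(Y k − k_d) − 1] = 47.2 × (1 + 0.0961 × 16.1) / [16.1 × (0.700 × 8.26 − 0.0961) − 1] = 120.2 / 90.54 = 1.328 mg/L.

S ≈ 1.33 mg/L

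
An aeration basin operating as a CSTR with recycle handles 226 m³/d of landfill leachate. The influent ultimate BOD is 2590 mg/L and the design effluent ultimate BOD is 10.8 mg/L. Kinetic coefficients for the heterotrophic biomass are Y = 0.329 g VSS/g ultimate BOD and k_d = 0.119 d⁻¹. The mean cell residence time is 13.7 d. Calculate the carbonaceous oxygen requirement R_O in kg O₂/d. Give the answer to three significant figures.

Y_obs = Y / (1 + k_d θ_c) = 0.329 / (1 + 0.119 × 13.7) = 0.329 / 2.630 = 0.1251.
Q·(S₀ − S) = 226 × (2590 − 10.8) × 10⁻³ = 582.9 kg/d removed.
Net sludge production P_X = 0.1251 × 582.9 = 72.91 kg VSS/d.
R_O = Q·(S₀ − S) − 1.42·P_X = 582.9 − 1.42 × 72.91 = 479.4 kg O₂/d.

R_O ≈ 479 kg O₂/d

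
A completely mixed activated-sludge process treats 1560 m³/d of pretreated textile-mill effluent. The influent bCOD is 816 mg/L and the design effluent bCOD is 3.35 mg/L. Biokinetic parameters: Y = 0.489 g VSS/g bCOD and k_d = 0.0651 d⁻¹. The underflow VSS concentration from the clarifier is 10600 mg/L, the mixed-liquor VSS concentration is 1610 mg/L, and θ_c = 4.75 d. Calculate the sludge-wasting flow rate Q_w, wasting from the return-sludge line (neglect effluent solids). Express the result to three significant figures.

Q_w ≈ 44.7 m³/d

Rearranging the biomass balance for a CMAS with decay, V = Y·Q·ΔS·θ_c / [X·(1+k_d θ_c)] = 0.489 × 1560 × (816 − 3.35) × 4.75 / [1610 × (1 + 0.0651 × 4.75)] = 2.94×10^6 / 2108 = 1397 m³.
θ_c = V·X/(Q_w·X_r) when wasting from the recycle, so Q_w = V·X/(θ_c·X_r) = 1397 × 1610 / (4.75 × 10600) = 44.67 m³/d.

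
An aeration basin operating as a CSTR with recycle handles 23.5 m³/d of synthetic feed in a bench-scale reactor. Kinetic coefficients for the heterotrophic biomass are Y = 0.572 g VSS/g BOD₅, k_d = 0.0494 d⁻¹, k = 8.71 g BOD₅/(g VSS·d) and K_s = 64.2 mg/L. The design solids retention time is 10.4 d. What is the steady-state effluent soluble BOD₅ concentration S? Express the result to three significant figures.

From the Monod/SRT balance for a CMAS, S = K_s·(1+k_d θ_c)/[θ_c·(Y k − k_d) − 1] = 64.2 × (1 + 0.0494 × 10.4) / [10.4 × (0.572 × 8.71 − 0.0494) − 1] = 97.18 / 50.30 = 1.932 mg/L.

S ≈ 1.93 mg/L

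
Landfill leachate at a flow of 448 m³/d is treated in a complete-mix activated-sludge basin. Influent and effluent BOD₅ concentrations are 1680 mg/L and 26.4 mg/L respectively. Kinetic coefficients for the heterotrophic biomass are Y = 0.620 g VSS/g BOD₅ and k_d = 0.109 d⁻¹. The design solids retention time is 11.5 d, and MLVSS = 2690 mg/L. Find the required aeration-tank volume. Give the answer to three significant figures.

V ≈ 871 m³

Rearranging the biomass balance for a CMAS with decay, V = Y·Q·ΔS·θ_c / [X·(1+k_d θ_c)] = 0.620 × 448 × (1680 − 26.4) × 11.5 / [2690 × (1 + 0.109 × 11.5)] = 5.28×10^6 / 6062 = 871.3 m³.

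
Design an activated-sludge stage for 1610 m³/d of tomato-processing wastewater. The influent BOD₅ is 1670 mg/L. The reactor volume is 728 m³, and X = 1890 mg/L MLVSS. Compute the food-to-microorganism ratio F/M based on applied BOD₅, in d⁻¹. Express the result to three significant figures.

F/M ≈ 1.95 d⁻¹

Food-to-microorganism ratio F/M = Q S₀ / (V X) = 1610 × 1670 / (728.0 × 1890) = 1.954 d⁻¹.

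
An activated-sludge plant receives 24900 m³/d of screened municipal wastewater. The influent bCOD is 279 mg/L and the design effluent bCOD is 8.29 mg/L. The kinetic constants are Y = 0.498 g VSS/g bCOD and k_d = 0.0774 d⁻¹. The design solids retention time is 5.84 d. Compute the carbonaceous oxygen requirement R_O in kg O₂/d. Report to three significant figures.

R_O ≈ 3460 kg O₂/d

The observed yield is Y_obs = Y/(1 + k_d·θ_c) = 0.498 / (1 + 0.0774 × 5.84) = 0.498 / 1.452 = 0.3430 g VSS per g bCOD removed.
Substrate removed = Q·(S₀ − S) = 24900 m³/d × (279 − 8.29) g/m³ = 6.74×10^6 g/d = 6741 kg/d.
Biomass synthesised: P_X = Y_obs × 6741 = 2312 kg VSS/d.
R_O = Q·(S₀ − S) − 1.42·P_X = 6741 − 1.42 × 2312 = 3458 kg O₂/d.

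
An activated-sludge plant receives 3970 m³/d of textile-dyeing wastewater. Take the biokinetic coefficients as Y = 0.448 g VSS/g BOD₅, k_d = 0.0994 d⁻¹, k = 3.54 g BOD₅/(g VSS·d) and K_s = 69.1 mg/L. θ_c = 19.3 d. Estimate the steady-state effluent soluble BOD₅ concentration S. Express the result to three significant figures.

Effluent substrate depends only on kinetics and SRT: S = K_s(1 + k_d θ_c) / [θ_c(Yk − k_d) − 1] = 69.1 × (1 + 0.0994 × 19.3) / [19.3 × (0.448 × 3.54 − 0.0994) − 1] = 201.7 / 27.69 = 7.283 mg/L.

S ≈ 7.28 mg/L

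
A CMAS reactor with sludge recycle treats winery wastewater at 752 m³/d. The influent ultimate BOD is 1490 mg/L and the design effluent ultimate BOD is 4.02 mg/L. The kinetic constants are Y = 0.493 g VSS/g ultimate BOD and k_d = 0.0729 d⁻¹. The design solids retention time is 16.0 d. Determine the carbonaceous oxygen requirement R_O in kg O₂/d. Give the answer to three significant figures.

R_O ≈ 756 kg O₂/d

Observed yield with endogenous decay: Y_obs = Y / (1 + k_d·θ_c) = 0.493 / (1 + 0.0729 × 16.0) = 0.493 / 2.166 = 0.2276 g VSS/g ultimate BOD.
Mass of ultimate BOD removed per day: Q(S₀ − S) = 752 × 1486 g/m³ = 1117 kg/d.
P_X = Y_obs·Q·(S₀ − S) = 0.2276 × 1117 = 254.3 kg VSS/d.
Carbonaceous O₂ demand = substrate oxidised − cell-mass equivalent = 1117 − 1.42 × 254.3 = 756.4 kg O₂/d.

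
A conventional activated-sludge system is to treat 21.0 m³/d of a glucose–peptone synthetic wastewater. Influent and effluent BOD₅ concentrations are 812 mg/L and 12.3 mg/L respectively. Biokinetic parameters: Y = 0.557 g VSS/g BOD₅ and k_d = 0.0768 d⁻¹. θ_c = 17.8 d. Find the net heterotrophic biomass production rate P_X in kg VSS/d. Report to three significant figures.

Correct the yield for decay: Y_obs = Y/(1 + k_d θ_c) = 0.557 / (1 + 0.0768 × 17.8) = 0.557 / 2.367 = 0.2353.
Substrate removed = Q·(S₀ − S) = 21.0 m³/d × (812 − 12.3) g/m³ = 1.68×10^4 g/d = 16.79 kg/d.
Net biomass production P_X = Y_obs × Q·(S₀ − S) = 0.2353 × 16.79 = 3.952 kg VSS/d.

P_X ≈ 3.95 kg VSS/d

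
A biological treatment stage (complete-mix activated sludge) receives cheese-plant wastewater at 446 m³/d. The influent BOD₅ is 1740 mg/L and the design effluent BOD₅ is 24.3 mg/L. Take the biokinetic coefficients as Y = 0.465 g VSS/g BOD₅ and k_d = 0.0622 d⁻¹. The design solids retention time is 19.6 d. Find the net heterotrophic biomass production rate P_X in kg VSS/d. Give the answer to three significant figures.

P_X ≈ 160 kg VSS/d

Correct the yield for decay: Y_obs = Y/(1 + k_d θ_c) = 0.465 / (1 + 0.0622 × 19.6) = 0.465 / 2.219 = 0.2095.
Mass of BOD₅ removed per day: Q(S₀ − S) = 446 × 1716 g/m³ = 765.2 kg/d.
P_X = Y_obs · Q(S₀ − S) = 0.2095 × 765.2 = 160.3 kg VSS/d.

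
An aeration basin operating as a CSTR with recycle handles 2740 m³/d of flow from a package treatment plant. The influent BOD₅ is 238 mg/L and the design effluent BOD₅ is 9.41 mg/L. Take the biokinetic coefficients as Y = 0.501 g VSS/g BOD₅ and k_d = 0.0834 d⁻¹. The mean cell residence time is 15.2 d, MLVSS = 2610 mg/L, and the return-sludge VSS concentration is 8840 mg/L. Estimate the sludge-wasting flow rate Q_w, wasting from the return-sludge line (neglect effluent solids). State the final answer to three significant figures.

From the SRT design equation V = Y Q (S₀−S) θ_c / [X (1 + k_d θ_c)] = 0.501 × 2740 × (238 − 9.41) × 15.2 / [2610 × (1 + 0.0834 × 15.2)] = 4.77×10^6 / 5919 = 805.9 m³.
Wasting from the return line (neglecting effluent solids): Q_w = V·X / (θ_c·X_r) = 805.9 × 2610 / (15.2 × 8840) = 15.65 m³/d.

Q_w ≈ 15.7 m³/d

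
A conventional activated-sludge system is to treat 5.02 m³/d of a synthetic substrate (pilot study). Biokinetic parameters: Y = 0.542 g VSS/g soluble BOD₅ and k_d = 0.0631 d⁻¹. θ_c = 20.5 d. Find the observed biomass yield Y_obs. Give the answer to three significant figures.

Correct the yield for decay: Y_obs = Y/(1 + k_d θ_c) = 0.542 / (1 + 0.0631 × 20.5) = 0.542 / 2.294 = 0.2363.

Y_obs ≈ 0.236 g VSS/g soluble BOD₅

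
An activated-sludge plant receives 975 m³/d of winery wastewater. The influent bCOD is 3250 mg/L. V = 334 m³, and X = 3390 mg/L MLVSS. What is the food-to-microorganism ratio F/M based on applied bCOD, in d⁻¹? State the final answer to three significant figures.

F/M ≈ 2.80 d⁻¹

F/M = applied load / biomass = Q·S₀/(V·X) = 975 × 3250 / (334.0 × 3390) = 2.799 d⁻¹.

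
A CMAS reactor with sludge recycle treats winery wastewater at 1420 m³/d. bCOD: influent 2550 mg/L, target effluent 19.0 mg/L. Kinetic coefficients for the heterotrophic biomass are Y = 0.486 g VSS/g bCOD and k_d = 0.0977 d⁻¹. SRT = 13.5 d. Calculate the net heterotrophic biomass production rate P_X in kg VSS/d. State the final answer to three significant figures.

Correct the yield for decay: Y_obs = Y/(1 + k_d θ_c) = 0.486 / (1 + 0.0977 × 13.5) = 0.486 / 2.319 = 0.2096.
Q·(S₀ − S) = 1420 × (2550 − 19.0) × 10⁻³ = 3594 kg/d removed.
Biomass produced: P_X = Y_obs·Q·ΔS = 0.2096 × 3594 ≈ 753.2 kg VSS/d.

P_X ≈ 753 kg VSS/d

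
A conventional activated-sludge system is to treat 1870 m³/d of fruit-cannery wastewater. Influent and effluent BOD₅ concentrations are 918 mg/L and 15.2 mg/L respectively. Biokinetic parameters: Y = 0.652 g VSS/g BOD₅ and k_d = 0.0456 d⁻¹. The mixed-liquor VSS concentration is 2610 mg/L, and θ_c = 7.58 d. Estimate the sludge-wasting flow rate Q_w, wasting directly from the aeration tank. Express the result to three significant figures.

From the SRT design equation V = Y Q (S₀−S) θ_c / [X (1 + k_d θ_c)] = 0.652 × 1870 × (918 − 15.2) × 7.58 / [2610 × (1 + 0.0456 × 7.58)] = 8.34×10^6 / 3512 = 2376 m³.
With mixed-liquor wasting, θ_c = V/Q_w, so Q_w = V/θ_c = 2376/7.58 = 313.4 m³/d.

Q_w ≈ 313 m³/d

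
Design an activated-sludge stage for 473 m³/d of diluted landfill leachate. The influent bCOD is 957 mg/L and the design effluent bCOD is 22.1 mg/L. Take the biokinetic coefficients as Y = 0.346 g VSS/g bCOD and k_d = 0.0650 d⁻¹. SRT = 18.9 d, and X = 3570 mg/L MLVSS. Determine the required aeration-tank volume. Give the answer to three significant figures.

Steady-state biomass mass balance: V·X·(1 + k_d·θ_c) = Y·Q·(S₀ − S)·θ_c, so V = 0.346 × 473 × (957 − 22.1) × 18.9 / [3570 × (1 + 0.0650 × 18.9)] = 2.89×10^6 / 7956 = 363.5 m³.

V ≈ 363 m³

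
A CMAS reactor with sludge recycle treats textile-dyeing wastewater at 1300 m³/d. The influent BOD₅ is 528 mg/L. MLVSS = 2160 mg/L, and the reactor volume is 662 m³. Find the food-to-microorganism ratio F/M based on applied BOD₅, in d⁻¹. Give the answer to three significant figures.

F/M = applied load / biomass = Q·S₀/(V·X) = 1300 × 528 / (662.0 × 2160) = 0.4800 d⁻¹.

F/M ≈ 0.480 d⁻¹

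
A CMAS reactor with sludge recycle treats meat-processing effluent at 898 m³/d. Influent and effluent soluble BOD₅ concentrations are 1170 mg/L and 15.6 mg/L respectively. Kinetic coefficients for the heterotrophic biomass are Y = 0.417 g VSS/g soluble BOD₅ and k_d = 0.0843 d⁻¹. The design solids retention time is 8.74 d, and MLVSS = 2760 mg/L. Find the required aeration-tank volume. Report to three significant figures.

V ≈ 788 m³

From the SRT design equation V = Y Q (S₀−S) θ_c / [X (1 + k_d θ_c)] = 0.417 × 898 × (1170 − 15.6) × 8.74 / [2760 × (1 + 0.0843 × 8.74)] = 3.78×10^6 / 4794 = 788.2 m³.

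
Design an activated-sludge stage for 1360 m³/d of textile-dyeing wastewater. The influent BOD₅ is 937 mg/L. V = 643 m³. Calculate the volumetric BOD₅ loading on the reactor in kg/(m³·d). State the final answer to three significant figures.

L_v ≈ 1.98 kg BOD₅/(m³·d)

Volumetric loading L_v = Q·S₀ / V = 1360 × 937 g/m³ / 643.0 m³ = 1982 g/(m³·d) = 1.982 kg BOD₅/(m³·d).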